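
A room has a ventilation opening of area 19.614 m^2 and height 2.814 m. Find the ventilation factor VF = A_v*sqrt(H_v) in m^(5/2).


sqrt(H_v) = 1.6775
VF = 19.614 * 1.6775 = 32.902 m^(5/2)

32.902 m^(5/2)


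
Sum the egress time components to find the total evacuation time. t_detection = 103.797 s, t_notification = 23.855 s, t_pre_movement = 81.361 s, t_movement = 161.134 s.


Total = 103.797 + 23.855 + 81.361 + 161.134 = 370.147 s

370.147 s


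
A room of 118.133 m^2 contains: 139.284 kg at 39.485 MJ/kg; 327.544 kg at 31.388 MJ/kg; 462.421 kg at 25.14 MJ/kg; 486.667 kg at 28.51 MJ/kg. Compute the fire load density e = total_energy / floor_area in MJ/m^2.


Total energy = 139.284*39.485 + 327.544*31.388 + 462.421*25.14 + 486.667*28.51
= 5499.629 + 10280.95 + 11625.26 + 13874.88
= 41280.72 MJ
e = 41280.72 / 118.133 = 349.44 MJ/m^2

349.44 MJ/m^2


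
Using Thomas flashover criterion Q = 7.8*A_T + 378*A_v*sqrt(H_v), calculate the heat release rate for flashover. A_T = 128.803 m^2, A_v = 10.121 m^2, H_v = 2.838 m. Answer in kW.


7.8*A_T = 1004.7
sqrt(H_v) = 1.6846
378*A_v*sqrt(H_v) = 6445.0
Q = 1004.7 + 6445.0 = 7449.6 kW

7449.6 kW


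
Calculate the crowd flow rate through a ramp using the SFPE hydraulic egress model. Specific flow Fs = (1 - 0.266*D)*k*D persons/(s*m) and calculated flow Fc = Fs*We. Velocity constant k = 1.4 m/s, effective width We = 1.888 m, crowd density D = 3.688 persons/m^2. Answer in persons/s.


1 - 0.266*D = 1 - 0.266*3.688 = 0.018992
Fs = 0.018992 * 1.4 * 3.688 = 0.098059 persons/(s*m)
Fc = 0.098059 * 1.888 = 0.18514 persons/s

0.18514 persons/s


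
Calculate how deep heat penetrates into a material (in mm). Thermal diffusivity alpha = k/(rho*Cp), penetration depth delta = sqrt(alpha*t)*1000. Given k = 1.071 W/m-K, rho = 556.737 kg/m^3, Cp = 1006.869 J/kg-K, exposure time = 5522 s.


alpha = 1.071 / (556.737 * 1006.869) = 1.9106e-06 m^2/s
alpha * t = 0.010550
delta = sqrt(0.010550) * 1000 = 102.71 mm

102.71 mm


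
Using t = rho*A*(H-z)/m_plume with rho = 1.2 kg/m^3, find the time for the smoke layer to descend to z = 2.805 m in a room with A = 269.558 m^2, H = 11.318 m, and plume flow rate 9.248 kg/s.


H - z = 8.513 m
t = 1.2 * 269.558 * 8.513 / 9.248 = 297.76 s

297.76 s


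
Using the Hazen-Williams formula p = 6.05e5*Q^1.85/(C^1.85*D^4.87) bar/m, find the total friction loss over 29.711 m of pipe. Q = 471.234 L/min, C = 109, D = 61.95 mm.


Q^1.85 = 88204
C^1.85 = 5878.1
D^4.87 = 5.3363e+08
p/m = 0.017012 bar/m
p_total = 0.017012 * 29.711 = 0.50545 bar

0.50545 bar


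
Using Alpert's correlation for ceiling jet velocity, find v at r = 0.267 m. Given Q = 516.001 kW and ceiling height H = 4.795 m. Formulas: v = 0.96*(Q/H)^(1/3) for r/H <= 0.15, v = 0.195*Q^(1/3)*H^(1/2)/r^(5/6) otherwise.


r/H = 0.267 / 4.795 = 0.055683
r/H <= 0.15, so v = 0.96*(Q/H)^(1/3)
Q/H = 107.61
(Q/H)^(1/3) = 4.7565
v = 0.96 * 4.7565 = 4.5662 m/s

4.5662 m/s


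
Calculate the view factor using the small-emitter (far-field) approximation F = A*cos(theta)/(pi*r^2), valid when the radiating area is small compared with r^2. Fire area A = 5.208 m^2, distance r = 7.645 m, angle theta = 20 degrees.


cos(20 deg) = 0.93969
pi*r^2 = 183.61
F = 5.208 * 0.93969 / 183.61 = 0.026653

0.026653


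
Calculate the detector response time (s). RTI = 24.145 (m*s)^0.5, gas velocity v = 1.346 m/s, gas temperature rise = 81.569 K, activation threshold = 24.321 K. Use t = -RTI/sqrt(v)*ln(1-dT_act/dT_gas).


dT_act/dT_gas = 0.29816
ln(1 - 0.29816) = -0.35406
t = -24.145 / sqrt(1.346) * -0.35406 = 7.3685 s

7.3685 s


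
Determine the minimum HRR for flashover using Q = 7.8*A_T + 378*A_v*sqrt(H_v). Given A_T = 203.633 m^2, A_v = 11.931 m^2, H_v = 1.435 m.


7.8*A_T = 1588.3
sqrt(H_v) = 1.1979
378*A_v*sqrt(H_v) = 5402.5
Q = 1588.3 + 5402.5 = 6990.8 kW

6990.8 kW


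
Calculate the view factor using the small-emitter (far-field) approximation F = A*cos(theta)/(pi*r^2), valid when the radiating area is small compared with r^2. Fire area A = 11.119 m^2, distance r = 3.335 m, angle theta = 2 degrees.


cos(2 deg) = 0.99939
pi*r^2 = 34.942
F = 11.119 * 0.99939 / 34.942 = 0.31802

0.31802


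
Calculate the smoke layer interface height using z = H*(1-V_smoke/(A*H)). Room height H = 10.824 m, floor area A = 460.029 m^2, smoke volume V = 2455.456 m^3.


V/(A*H) = 0.49313
1 - 0.49313 = 0.50687
z = 10.824 * 0.50687 = 5.4864 m

5.4864 m


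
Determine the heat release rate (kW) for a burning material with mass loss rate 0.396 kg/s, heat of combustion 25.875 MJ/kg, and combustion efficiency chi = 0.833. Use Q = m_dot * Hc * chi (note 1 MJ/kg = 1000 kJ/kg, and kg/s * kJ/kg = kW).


Hc = 25.875 MJ/kg = 25.875 * 1000 kJ/kg = 25875 kJ/kg
Q = 0.396 kg/s * 25875 kJ/kg * 0.833 = 8535.3 kW

8535.3 kW


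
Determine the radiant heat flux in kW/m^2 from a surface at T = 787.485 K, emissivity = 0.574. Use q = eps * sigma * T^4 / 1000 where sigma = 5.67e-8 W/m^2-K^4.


T^4 = 3.8456e+11
q = 0.574 * 5.67e-8 * 3.8456e+11 / 1000 = 12.516 kW/m^2

12.516 kW/m^2


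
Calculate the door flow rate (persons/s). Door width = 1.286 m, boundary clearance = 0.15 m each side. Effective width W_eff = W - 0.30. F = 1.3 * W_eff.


W_eff = 1.286 - 0.30 = 0.986 m
F = 1.3 * 0.986 = 1.2818 persons/s

1.2818 persons/s


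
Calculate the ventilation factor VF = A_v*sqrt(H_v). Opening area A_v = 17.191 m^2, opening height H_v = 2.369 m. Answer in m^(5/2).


sqrt(H_v) = 1.5392
VF = 17.191 * 1.5392 = 26.460 m^(5/2)

26.460 m^(5/2)


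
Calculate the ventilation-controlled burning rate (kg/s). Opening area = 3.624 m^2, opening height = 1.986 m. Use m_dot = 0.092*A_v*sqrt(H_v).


sqrt(H_v) = 1.4093
m_dot = 0.092 * 3.624 * 1.4093 = 0.46986 kg/s

0.46986 kg/s


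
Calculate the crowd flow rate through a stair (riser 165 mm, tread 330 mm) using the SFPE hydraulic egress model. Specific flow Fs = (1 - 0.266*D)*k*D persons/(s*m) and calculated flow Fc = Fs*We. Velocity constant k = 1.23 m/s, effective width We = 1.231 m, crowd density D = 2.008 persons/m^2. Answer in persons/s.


1 - 0.266*D = 1 - 0.266*2.008 = 0.46587
Fs = 0.46587 * 1.23 * 2.008 = 1.1506 persons/(s*m)
Fc = 1.1506 * 1.231 = 1.4164 persons/s

1.4164 persons/s


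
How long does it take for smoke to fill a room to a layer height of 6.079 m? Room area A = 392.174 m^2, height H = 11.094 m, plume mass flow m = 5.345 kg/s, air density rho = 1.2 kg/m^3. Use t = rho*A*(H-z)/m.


H - z = 5.015 m
t = 1.2 * 392.174 * 5.015 / 5.345 = 441.55 s

441.55 s


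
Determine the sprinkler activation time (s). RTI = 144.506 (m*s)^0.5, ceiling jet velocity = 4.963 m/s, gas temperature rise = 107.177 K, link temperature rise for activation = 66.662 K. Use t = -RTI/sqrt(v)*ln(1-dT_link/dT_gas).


dT_link/dT_gas = 0.62198
ln(1 - 0.62198) = -0.97281
t = -144.506 / sqrt(4.963) * -0.97281 = 63.102 s

63.102 s


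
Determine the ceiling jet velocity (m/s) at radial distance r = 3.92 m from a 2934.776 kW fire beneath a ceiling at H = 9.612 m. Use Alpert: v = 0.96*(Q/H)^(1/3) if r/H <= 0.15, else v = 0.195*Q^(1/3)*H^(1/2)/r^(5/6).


r/H = 3.92 / 9.612 = 0.40782
r/H > 0.15, so v = 0.195*Q^(1/3)*H^(1/2)/r^(5/6)
Q^(1/3) = 14.317
H^(1/2) = 3.1003
r^(5/6) = 3.1218
v = 0.195 * 14.317 * 3.1003 / 3.1218 = 2.7726 m/s

2.7726 m/s


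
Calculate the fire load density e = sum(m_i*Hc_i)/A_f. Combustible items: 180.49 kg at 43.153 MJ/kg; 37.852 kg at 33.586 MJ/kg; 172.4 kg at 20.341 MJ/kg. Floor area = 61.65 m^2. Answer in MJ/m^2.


Total energy = 180.49*43.153 + 37.852*33.586 + 172.4*20.341
= 7788.685 + 1271.297 + 3506.788
= 12566.77 MJ
e = 12566.77 / 61.65 = 203.84 MJ/m^2

203.84 MJ/m^2


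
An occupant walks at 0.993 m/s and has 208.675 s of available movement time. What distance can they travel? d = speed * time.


d = 0.993 * 208.675 = 207.21 m

207.21 m


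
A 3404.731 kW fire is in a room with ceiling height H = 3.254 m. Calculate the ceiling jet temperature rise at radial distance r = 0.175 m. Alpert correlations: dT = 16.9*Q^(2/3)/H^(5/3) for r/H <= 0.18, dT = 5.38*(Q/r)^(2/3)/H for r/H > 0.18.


r/H = 0.175 / 3.254 = 0.053780
r/H <= 0.18, so dT = 16.9*Q^(2/3)/H^(5/3)
Q^(2/3) = 226.32
H^(5/3) = 7.1454
dT = 16.9 * 226.32 / 7.1454 = 535.28 K

535.28 K


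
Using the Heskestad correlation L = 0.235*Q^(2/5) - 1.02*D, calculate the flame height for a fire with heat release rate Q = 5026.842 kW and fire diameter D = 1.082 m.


Q^(2/5) = 30.236
0.235 * Q^(2/5) = 7.1054
1.02 * D = 1.1036
L = 6.0017 m

6.0017 m


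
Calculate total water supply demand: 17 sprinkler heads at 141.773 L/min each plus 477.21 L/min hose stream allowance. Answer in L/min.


Sprinkler demand = 17 * 141.773 = 2410.141 L/min
Total = 2410.141 + 477.21 = 2887.351 L/min

2887.351 L/min


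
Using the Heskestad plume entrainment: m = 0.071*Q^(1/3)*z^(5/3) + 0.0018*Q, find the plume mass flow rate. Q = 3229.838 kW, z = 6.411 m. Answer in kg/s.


Q^(1/3) = 14.782
z^(5/3) = 22.125
First term = 0.071 * 14.782 * 22.125 = 23.220
Second term = 0.0018 * 3229.838 = 5.8137
m = 29.034 kg/s

29.034 kg/s


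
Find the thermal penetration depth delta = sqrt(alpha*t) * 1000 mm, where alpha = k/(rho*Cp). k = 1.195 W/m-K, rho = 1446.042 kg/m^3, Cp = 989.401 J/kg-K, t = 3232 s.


alpha = 1.195 / (1446.042 * 989.401) = 8.3525e-07 m^2/s
alpha * t = 0.0026995
delta = sqrt(0.0026995) * 1000 = 51.957 mm

51.957 mm


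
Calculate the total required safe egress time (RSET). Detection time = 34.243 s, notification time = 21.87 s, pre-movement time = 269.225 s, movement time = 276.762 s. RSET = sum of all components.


Total = 34.243 + 21.87 + 269.225 + 276.762 = 602.1 s

602.1 s


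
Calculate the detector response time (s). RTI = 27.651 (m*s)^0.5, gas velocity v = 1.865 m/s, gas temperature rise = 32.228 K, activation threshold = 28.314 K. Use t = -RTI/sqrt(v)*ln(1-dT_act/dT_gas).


dT_act/dT_gas = 0.87855
ln(1 - 0.87855) = -2.1083
t = -27.651 / sqrt(1.865) * -2.1083 = 42.687 s

42.687 s


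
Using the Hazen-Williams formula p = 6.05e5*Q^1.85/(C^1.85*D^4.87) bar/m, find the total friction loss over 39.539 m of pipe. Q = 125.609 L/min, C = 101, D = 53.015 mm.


Q^1.85 = 7641.7
C^1.85 = 5105.0
D^4.87 = 2.4993e+08
p/m = 0.0036235 bar/m
p_total = 0.0036235 * 39.539 = 0.14327 bar

0.14327 bar


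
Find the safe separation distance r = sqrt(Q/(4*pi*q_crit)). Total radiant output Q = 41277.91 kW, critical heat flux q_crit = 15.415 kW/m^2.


4*pi*q_crit = 193.71
Q/(4*pi*q_crit) = 213.09
r = sqrt(213.09) = 14.598 m

14.598 m


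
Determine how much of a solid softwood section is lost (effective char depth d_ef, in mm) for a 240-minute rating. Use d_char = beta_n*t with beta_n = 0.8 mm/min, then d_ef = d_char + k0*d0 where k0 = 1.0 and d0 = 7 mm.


d_char = 0.8 * 240 = 192 mm
d_ef = 192 + 1.0*7 = 199 mm

199 mm


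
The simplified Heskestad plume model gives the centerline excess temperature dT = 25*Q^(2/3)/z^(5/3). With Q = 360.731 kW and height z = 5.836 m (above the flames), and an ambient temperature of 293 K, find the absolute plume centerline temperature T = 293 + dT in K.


Q^(2/3) = 50.674
z^(5/3) = 18.917
dT = 25 * 50.674 / 18.917 = 66.968 K
T = 293 + 66.968 = 359.97 K

359.97 K


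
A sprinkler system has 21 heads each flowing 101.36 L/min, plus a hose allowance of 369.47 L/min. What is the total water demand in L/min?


Sprinkler demand = 21 * 101.36 = 2128.56 L/min
Total = 2128.56 + 369.47 = 2498.03 L/min

2498.03 L/min


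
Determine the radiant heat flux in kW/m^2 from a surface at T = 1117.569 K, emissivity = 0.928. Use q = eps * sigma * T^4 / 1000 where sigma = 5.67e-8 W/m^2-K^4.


T^4 = 1.5599e+12
q = 0.928 * 5.67e-8 * 1.5599e+12 / 1000 = 82.078 kW/m^2

82.078 kW/m^2


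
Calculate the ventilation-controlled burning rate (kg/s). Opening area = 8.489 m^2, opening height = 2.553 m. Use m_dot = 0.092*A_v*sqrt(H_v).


sqrt(H_v) = 1.5978
m_dot = 0.092 * 8.489 * 1.5978 = 1.2479 kg/s

1.2479 kg/s


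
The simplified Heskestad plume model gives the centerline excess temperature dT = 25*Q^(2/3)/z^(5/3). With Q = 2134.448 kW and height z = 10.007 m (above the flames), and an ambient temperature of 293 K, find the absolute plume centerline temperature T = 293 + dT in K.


Q^(2/3) = 165.78
z^(5/3) = 46.470
dT = 25 * 165.78 / 46.470 = 89.185 K
T = 293 + 89.185 = 382.18 K

382.18 K


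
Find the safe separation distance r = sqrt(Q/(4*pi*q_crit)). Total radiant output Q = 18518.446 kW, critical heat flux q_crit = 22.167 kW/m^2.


4*pi*q_crit = 278.56
Q/(4*pi*q_crit) = 66.480
r = sqrt(66.480) = 8.1535 m

8.1535 m


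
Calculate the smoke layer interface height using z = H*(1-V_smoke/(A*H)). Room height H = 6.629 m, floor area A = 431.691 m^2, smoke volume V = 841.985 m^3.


V/(A*H) = 0.29423
1 - 0.29423 = 0.70577
z = 6.629 * 0.70577 = 4.6786 m

4.6786 m


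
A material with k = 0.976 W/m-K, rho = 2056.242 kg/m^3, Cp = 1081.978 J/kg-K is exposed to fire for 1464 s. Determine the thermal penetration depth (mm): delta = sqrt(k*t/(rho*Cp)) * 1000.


alpha = 0.976 / (2056.242 * 1081.978) = 4.3869e-07 m^2/s
alpha * t = 0.00064224
delta = sqrt(0.00064224) * 1000 = 25.342 mm

25.342 mm


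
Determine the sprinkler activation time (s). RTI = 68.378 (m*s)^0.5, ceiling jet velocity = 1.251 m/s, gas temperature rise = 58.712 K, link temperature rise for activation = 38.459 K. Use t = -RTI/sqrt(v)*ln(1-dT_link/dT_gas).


dT_link/dT_gas = 0.65504
ln(1 - 0.65504) = -1.0643
t = -68.378 / sqrt(1.251) * -1.0643 = 65.068 s

65.068 s


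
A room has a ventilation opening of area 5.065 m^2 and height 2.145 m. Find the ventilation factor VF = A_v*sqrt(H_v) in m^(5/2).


sqrt(H_v) = 1.4646
VF = 5.065 * 1.4646 = 7.4181 m^(5/2)

7.4181 m^(5/2)


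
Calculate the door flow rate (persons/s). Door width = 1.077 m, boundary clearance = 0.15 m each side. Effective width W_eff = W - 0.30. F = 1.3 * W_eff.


W_eff = 1.077 - 0.30 = 0.777 m
F = 1.3 * 0.777 = 1.0101 persons/s

1.0101 persons/s


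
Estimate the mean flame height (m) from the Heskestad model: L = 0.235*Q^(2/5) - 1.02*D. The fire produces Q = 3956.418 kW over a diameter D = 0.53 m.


Q^(2/5) = 27.474
0.235 * Q^(2/5) = 6.4564
1.02 * D = 0.54060
L = 5.9158 m

5.9158 m


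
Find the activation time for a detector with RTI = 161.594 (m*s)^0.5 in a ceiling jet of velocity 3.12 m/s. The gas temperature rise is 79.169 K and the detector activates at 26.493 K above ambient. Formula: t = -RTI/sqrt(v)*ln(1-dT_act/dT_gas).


dT_act/dT_gas = 0.33464
ln(1 - 0.33464) = -0.40742
t = -161.594 / sqrt(3.12) * -0.40742 = 37.273 s

37.273 s


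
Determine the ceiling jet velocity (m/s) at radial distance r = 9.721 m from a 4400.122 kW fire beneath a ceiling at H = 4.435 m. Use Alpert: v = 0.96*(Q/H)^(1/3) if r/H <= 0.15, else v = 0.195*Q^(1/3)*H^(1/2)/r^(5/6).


r/H = 9.721 / 4.435 = 2.1919
r/H > 0.15, so v = 0.195*Q^(1/3)*H^(1/2)/r^(5/6)
Q^(1/3) = 16.387
H^(1/2) = 2.1059
r^(5/6) = 6.6541
v = 0.195 * 16.387 * 2.1059 / 6.6541 = 1.0113 m/s

1.0113 m/s


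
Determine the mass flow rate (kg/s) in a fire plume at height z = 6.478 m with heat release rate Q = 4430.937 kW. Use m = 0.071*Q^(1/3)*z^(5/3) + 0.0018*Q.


Q^(1/3) = 16.425
z^(5/3) = 22.511
First term = 0.071 * 16.425 * 22.511 = 26.252
Second term = 0.0018 * 4430.937 = 7.9757
m = 34.227 kg/s

34.227 kg/s


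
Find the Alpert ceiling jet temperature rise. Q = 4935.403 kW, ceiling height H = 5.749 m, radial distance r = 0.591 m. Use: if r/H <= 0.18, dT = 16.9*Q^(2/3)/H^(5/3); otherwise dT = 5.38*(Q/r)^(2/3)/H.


r/H = 0.591 / 5.749 = 0.10280
r/H <= 0.18, so dT = 16.9*Q^(2/3)/H^(5/3)
Q^(2/3) = 289.88
H^(5/3) = 18.450
dT = 16.9 * 289.88 / 18.450 = 265.53 K

265.53 K


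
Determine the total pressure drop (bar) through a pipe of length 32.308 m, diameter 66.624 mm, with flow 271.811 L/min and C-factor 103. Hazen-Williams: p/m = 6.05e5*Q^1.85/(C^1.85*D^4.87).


Q^1.85 = 31871
C^1.85 = 5293.6
D^4.87 = 7.6047e+08
p/m = 0.0047898 bar/m
p_total = 0.0047898 * 32.308 = 0.15475 bar

0.15475 bar


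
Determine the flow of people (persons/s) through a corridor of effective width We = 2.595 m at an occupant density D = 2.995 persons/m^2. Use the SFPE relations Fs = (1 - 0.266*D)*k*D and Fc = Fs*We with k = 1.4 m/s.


1 - 0.266*D = 1 - 0.266*2.995 = 0.20333
Fs = 0.20333 * 1.4 * 2.995 = 0.85256 persons/(s*m)
Fc = 0.85256 * 2.595 = 2.2124 persons/s

2.2124 persons/s


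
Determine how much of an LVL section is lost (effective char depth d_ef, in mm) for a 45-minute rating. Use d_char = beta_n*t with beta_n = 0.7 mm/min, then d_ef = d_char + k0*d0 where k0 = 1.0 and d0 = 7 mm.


d_char = 0.7 * 45 = 31.5 mm
d_ef = 31.5 + 1.0*7 = 38.5 mm

38.5 mm


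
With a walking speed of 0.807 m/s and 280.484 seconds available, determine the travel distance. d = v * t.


d = 0.807 * 280.484 = 226.35 m

226.35 m


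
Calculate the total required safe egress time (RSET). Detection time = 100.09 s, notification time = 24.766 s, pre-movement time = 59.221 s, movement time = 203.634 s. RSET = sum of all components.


Total = 100.09 + 24.766 + 59.221 + 203.634 = 387.711 s

387.711 s


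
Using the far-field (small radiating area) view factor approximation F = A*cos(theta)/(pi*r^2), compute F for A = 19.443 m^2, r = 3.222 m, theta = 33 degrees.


cos(33 deg) = 0.83867
pi*r^2 = 32.614
F = 19.443 * 0.83867 / 32.614 = 0.49998

0.49998


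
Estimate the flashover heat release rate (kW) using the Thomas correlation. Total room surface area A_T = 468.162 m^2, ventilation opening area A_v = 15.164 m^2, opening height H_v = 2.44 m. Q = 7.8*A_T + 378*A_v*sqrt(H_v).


7.8*A_T = 3651.7
sqrt(H_v) = 1.5620
378*A_v*sqrt(H_v) = 8953.7
Q = 3651.7 + 8953.7 = 12605 kW

12605 kW


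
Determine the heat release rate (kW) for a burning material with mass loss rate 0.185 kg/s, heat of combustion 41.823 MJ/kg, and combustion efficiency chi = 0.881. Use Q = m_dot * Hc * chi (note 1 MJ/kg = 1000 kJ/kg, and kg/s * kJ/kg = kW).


Hc = 41.823 MJ/kg = 41.823 * 1000 kJ/kg = 41823 kJ/kg
Q = 0.185 kg/s * 41823 kJ/kg * 0.881 = 6816.5 kW

6816.5 kW


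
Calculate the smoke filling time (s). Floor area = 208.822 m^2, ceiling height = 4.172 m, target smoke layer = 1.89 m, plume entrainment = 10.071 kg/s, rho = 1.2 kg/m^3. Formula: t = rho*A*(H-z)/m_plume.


H - z = 2.282 m
t = 1.2 * 208.822 * 2.282 / 10.071 = 56.781 s

56.781 s


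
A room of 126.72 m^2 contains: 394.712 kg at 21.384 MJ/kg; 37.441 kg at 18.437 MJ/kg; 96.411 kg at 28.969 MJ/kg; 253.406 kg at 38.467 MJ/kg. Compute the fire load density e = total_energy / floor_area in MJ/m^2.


Total energy = 394.712*21.384 + 37.441*18.437 + 96.411*28.969 + 253.406*38.467
= 8440.521 + 690.2997 + 2792.930 + 9747.769
= 21671.52 MJ
e = 21671.52 / 126.72 = 171.02 MJ/m^2

171.02 MJ/m^2


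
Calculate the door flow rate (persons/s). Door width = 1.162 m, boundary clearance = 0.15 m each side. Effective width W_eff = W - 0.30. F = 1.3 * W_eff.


W_eff = 1.162 - 0.30 = 0.862 m
F = 1.3 * 0.862 = 1.1206 persons/s

1.1206 persons/s


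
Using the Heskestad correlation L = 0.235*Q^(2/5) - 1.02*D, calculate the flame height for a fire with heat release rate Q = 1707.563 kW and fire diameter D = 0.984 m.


Q^(2/5) = 19.631
0.235 * Q^(2/5) = 4.6134
1.02 * D = 1.0037
L = 3.6097 m

3.6097 m


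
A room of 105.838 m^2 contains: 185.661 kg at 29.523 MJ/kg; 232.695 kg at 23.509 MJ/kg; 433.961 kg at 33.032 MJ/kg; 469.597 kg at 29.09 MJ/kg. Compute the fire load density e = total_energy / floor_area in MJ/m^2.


Total energy = 185.661*29.523 + 232.695*23.509 + 433.961*33.032 + 469.597*29.09
= 5481.270 + 5470.427 + 14334.60 + 13660.58
= 38946.87 MJ
e = 38946.87 / 105.838 = 367.99 MJ/m^2

367.99 MJ/m^2


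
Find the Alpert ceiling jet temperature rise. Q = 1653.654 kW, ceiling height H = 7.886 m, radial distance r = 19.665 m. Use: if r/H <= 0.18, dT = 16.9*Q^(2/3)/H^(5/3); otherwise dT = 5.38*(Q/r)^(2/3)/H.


r/H = 19.665 / 7.886 = 2.4937
r/H > 0.18, so dT = 5.38*(Q/r)^(2/3)/H
Q/r = 84.091
(Q/r)^(2/3) = 19.194
dT = 5.38 * 19.194 / 7.886 = 13.095 K

13.095 K


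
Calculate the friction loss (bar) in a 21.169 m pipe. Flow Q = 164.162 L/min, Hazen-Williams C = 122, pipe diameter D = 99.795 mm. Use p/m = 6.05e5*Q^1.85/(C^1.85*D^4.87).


Q^1.85 = 12539
C^1.85 = 7240.5
D^4.87 = 5.4408e+09
p/m = 0.00019257 bar/m
p_total = 0.00019257 * 21.169 = 0.0040765 bar

0.0040765 bar


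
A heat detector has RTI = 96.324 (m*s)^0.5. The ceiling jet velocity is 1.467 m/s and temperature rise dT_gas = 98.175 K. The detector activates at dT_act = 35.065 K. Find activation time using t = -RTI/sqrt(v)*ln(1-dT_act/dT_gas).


dT_act/dT_gas = 0.35717
ln(1 - 0.35717) = -0.44187
t = -96.324 / sqrt(1.467) * -0.44187 = 35.141 s

35.141 s


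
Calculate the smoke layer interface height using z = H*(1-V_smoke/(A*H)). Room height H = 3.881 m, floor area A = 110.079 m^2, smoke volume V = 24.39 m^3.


V/(A*H) = 0.057090
1 - 0.057090 = 0.94291
z = 3.881 * 0.94291 = 3.6594 m

3.6594 m


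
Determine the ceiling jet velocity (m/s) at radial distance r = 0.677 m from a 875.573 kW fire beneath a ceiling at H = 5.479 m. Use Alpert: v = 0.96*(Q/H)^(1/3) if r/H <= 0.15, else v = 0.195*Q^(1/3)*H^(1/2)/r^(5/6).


r/H = 0.677 / 5.479 = 0.12356
r/H <= 0.15, so v = 0.96*(Q/H)^(1/3)
Q/H = 159.81
(Q/H)^(1/3) = 5.4266
v = 0.96 * 5.4266 = 5.2096 m/s

5.2096 m/s


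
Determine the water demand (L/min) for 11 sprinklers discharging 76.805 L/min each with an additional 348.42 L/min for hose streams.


Sprinkler demand = 11 * 76.805 = 844.855 L/min
Total = 844.855 + 348.42 = 1193.275 L/min

1193.275 L/min


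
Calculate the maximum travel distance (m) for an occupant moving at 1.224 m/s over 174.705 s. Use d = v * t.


d = 1.224 * 174.705 = 213.84 m

213.84 m


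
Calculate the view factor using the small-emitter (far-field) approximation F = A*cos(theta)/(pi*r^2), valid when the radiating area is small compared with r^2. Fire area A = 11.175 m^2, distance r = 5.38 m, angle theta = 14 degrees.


cos(14 deg) = 0.97030
pi*r^2 = 90.932
F = 11.175 * 0.97030 / 90.932 = 0.11924

0.11924


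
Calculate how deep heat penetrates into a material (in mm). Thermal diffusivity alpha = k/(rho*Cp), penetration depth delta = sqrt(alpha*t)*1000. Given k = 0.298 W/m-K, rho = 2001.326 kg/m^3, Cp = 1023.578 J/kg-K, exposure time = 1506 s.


alpha = 0.298 / (2001.326 * 1023.578) = 1.4547e-07 m^2/s
alpha * t = 0.00021908
delta = sqrt(0.00021908) * 1000 = 14.801 mm

14.801 mm


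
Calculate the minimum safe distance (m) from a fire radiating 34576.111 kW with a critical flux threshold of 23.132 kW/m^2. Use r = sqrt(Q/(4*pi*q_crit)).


4*pi*q_crit = 290.69
Q/(4*pi*q_crit) = 118.95
r = sqrt(118.95) = 10.906 m

10.906 m


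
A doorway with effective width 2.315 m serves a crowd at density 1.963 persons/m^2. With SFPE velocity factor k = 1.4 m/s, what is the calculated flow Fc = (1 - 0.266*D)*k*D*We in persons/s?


1 - 0.266*D = 1 - 0.266*1.963 = 0.47784
Fs = 0.47784 * 1.4 * 1.963 = 1.3132 persons/(s*m)
Fc = 1.3132 * 2.315 = 3.0401 persons/s

3.0401 persons/s


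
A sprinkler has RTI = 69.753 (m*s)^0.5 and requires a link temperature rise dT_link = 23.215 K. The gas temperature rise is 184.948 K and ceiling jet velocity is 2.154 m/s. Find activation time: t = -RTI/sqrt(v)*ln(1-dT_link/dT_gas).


dT_link/dT_gas = 0.12552
ln(1 - 0.12552) = -0.13413
t = -69.753 / sqrt(2.154) * -0.13413 = 6.3747 s

6.3747 s


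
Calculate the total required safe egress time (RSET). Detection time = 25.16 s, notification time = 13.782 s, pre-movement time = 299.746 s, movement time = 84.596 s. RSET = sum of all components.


Total = 25.16 + 13.782 + 299.746 + 84.596 = 423.284 s

423.284 s


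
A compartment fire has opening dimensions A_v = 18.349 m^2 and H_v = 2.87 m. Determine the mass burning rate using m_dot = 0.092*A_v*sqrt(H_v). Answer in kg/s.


sqrt(H_v) = 1.6941
m_dot = 0.092 * 18.349 * 1.6941 = 2.8598 kg/s

2.8598 kg/s


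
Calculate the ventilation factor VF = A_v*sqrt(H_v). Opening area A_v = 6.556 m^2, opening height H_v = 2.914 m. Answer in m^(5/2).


sqrt(H_v) = 1.7070
VF = 6.556 * 1.7070 = 11.191 m^(5/2)

11.191 m^(5/2)


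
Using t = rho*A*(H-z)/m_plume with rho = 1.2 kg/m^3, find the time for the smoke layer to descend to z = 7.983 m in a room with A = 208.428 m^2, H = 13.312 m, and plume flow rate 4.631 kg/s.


H - z = 5.329 m
t = 1.2 * 208.428 * 5.329 / 4.631 = 287.81 s

287.81 s


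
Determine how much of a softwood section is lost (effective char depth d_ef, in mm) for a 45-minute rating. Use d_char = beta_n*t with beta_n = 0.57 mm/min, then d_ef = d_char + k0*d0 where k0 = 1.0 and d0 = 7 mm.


d_char = 0.57 * 45 = 25.65 mm
d_ef = 25.65 + 1.0*7 = 32.65 mm

32.65 mm


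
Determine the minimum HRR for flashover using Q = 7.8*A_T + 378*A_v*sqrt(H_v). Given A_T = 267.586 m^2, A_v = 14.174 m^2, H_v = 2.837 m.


7.8*A_T = 2087.2
sqrt(H_v) = 1.6843
378*A_v*sqrt(H_v) = 9024.3
Q = 2087.2 + 9024.3 = 11111 kW

11111 kW


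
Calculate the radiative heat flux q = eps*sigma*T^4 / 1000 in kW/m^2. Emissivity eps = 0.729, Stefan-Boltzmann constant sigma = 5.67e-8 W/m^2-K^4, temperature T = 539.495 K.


T^4 = 8.4713e+10
q = 0.729 * 5.67e-8 * 8.4713e+10 / 1000 = 3.5015 kW/m^2

3.5015 kW/m^2


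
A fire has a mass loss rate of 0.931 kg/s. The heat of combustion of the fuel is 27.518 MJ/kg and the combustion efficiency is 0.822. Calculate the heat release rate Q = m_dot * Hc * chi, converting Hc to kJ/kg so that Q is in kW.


Hc = 27.518 MJ/kg = 27.518 * 1000 kJ/kg = 27518 kJ/kg
Q = 0.931 kg/s * 27518 kJ/kg * 0.822 = 21059 kW

21059 kW


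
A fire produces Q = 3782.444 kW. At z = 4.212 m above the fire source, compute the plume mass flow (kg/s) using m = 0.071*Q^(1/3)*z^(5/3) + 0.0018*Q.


Q^(1/3) = 15.581
z^(5/3) = 10.985
First term = 0.071 * 15.581 * 10.985 = 12.152
Second term = 0.0018 * 3782.444 = 6.8084
m = 18.961 kg/s

18.961 kg/s


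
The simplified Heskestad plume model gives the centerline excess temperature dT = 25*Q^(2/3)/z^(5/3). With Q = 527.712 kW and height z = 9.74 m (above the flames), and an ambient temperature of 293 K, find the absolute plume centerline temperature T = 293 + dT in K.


Q^(2/3) = 65.303
z^(5/3) = 44.422
dT = 25 * 65.303 / 44.422 = 36.751 K
T = 293 + 36.751 = 329.75 K

329.75 K


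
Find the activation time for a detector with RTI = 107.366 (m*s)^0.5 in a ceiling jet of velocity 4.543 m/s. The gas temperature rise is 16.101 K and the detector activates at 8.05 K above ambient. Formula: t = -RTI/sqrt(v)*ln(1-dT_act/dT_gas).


dT_act/dT_gas = 0.49997
ln(1 - 0.49997) = -0.69309
t = -107.366 / sqrt(4.543) * -0.69309 = 34.913 s

34.913 s


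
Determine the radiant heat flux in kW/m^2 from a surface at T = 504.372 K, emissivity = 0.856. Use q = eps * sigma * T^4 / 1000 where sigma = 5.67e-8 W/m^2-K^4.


T^4 = 6.4715e+10
q = 0.856 * 5.67e-8 * 6.4715e+10 / 1000 = 3.1409 kW/m^2

3.1409 kW/m^2


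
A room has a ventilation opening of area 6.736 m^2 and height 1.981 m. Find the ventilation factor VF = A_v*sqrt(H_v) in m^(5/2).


sqrt(H_v) = 1.4075
VF = 6.736 * 1.4075 = 9.4808 m^(5/2)

9.4808 m^(5/2)


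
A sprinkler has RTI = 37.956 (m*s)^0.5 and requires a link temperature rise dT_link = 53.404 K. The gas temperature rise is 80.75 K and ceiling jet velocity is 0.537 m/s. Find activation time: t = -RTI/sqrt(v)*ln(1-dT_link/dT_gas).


dT_link/dT_gas = 0.66135
ln(1 - 0.66135) = -1.0828
t = -37.956 / sqrt(0.537) * -1.0828 = 56.084 s

56.084 s


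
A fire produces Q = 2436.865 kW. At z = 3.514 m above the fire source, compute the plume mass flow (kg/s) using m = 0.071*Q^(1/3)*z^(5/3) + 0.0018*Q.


Q^(1/3) = 13.457
z^(5/3) = 8.1221
First term = 0.071 * 13.457 * 8.1221 = 7.7602
Second term = 0.0018 * 2436.865 = 4.3864
m = 12.147 kg/s

12.147 kg/s


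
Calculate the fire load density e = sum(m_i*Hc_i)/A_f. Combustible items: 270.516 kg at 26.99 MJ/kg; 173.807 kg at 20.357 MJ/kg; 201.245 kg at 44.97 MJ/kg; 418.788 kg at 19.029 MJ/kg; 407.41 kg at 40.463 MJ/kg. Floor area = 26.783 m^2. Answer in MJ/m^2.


Total energy = 270.516*26.99 + 173.807*20.357 + 201.245*44.97 + 418.788*19.029 + 407.41*40.463
= 7301.227 + 3538.189 + 9049.988 + 7969.117 + 16485.03
= 44343.55 MJ
e = 44343.55 / 26.783 = 1655.7 MJ/m^2

1655.7 MJ/m^2


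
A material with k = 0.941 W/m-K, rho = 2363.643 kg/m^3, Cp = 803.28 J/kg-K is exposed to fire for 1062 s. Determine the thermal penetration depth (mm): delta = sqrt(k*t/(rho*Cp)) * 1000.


alpha = 0.941 / (2363.643 * 803.28) = 4.9561e-07 m^2/s
alpha * t = 0.00052634
delta = sqrt(0.00052634) * 1000 = 22.942 mm

22.942 mm


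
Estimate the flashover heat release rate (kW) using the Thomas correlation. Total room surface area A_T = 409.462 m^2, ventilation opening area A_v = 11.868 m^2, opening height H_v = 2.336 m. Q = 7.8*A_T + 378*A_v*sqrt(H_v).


7.8*A_T = 3193.8
sqrt(H_v) = 1.5284
378*A_v*sqrt(H_v) = 6856.6
Q = 3193.8 + 6856.6 = 10050 kW

10050 kW


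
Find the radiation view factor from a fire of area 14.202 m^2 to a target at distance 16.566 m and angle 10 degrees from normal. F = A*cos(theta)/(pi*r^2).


cos(10 deg) = 0.98481
pi*r^2 = 862.15
F = 14.202 * 0.98481 / 862.15 = 0.016222

0.016222


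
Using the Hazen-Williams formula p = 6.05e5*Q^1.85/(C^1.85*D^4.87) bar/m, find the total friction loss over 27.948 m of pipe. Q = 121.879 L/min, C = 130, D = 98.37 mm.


Q^1.85 = 7227.2
C^1.85 = 8143.2
D^4.87 = 5.0727e+09
p/m = 0.00010585 bar/m
p_total = 0.00010585 * 27.948 = 0.0029583 bar

0.0029583 bar


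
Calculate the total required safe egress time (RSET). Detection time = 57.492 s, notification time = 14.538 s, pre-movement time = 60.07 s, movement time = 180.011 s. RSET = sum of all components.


Total = 57.492 + 14.538 + 60.07 + 180.011 = 312.111 s

312.111 s


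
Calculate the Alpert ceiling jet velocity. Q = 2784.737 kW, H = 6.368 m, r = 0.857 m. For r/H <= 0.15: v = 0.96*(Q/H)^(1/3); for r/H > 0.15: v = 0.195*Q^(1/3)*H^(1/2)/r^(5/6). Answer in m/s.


r/H = 0.857 / 6.368 = 0.13458
r/H <= 0.15, so v = 0.96*(Q/H)^(1/3)
Q/H = 437.30
(Q/H)^(1/3) = 7.5903
v = 0.96 * 7.5903 = 7.2867 m/s

7.2867 m/s


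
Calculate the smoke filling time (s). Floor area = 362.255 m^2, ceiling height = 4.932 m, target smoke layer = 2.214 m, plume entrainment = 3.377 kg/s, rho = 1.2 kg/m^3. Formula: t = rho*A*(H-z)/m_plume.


H - z = 2.718 m
t = 1.2 * 362.255 * 2.718 / 3.377 = 349.88 s

349.88 s


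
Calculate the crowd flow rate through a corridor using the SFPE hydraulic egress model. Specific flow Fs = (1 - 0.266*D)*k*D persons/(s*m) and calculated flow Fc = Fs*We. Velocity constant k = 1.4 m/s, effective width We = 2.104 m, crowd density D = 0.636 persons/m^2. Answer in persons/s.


1 - 0.266*D = 1 - 0.266*0.636 = 0.83082
Fs = 0.83082 * 1.4 * 0.636 = 0.73977 persons/(s*m)
Fc = 0.73977 * 2.104 = 1.5565 persons/s

1.5565 persons/s


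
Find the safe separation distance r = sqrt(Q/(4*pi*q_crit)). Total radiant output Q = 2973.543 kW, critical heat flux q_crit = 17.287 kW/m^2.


4*pi*q_crit = 217.23
Q/(4*pi*q_crit) = 13.688
r = sqrt(13.688) = 3.6997 m

3.6997 m


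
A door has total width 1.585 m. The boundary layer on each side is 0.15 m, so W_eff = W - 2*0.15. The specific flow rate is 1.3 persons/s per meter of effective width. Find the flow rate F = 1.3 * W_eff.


W_eff = 1.585 - 0.30 = 1.285 m
F = 1.3 * 1.285 = 1.6705 persons/s

1.6705 persons/s


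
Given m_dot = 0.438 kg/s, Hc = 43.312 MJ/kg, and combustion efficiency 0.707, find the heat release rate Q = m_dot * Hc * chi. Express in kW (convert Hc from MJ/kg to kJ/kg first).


Hc = 43.312 MJ/kg = 43.312 * 1000 kJ/kg = 43312 kJ/kg
Q = 0.438 kg/s * 43312 kJ/kg * 0.707 = 13412 kW

13412 kW


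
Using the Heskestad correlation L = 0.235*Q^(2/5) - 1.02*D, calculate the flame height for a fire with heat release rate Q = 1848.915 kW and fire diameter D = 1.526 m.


Q^(2/5) = 20.266
0.235 * Q^(2/5) = 4.7625
1.02 * D = 1.5565
L = 3.2060 m

3.2060 m


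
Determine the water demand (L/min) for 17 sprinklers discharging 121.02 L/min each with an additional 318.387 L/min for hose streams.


Sprinkler demand = 17 * 121.02 = 2057.34 L/min
Total = 2057.34 + 318.387 = 2375.727 L/min

2375.727 L/min


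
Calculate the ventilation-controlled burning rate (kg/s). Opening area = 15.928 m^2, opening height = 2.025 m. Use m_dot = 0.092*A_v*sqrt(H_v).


sqrt(H_v) = 1.4230
m_dot = 0.092 * 15.928 * 1.4230 = 2.0853 kg/s

2.0853 kg/s


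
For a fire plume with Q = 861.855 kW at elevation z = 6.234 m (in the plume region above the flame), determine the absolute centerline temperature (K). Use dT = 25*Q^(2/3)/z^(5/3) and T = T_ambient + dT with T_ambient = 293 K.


Q^(2/3) = 90.564
z^(5/3) = 21.116
dT = 25 * 90.564 / 21.116 = 107.22 K
T = 293 + 107.22 = 400.22 K

400.22 K


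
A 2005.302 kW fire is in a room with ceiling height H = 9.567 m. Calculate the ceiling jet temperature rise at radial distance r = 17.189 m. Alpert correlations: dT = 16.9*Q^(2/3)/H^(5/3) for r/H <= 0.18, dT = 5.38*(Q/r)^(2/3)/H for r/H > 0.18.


r/H = 17.189 / 9.567 = 1.7967
r/H > 0.18, so dT = 5.38*(Q/r)^(2/3)/H
Q/r = 116.66
(Q/r)^(2/3) = 23.876
dT = 5.38 * 23.876 / 9.567 = 13.426 K

13.426 K


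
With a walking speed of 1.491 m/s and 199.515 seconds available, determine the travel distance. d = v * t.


d = 1.491 * 199.515 = 297.48 m

297.48 m


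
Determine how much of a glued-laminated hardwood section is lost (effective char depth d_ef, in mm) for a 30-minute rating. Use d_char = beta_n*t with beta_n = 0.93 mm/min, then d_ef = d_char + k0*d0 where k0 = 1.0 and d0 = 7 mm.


d_char = 0.93 * 30 = 27.9 mm
d_ef = 27.9 + 1.0*7 = 34.9 mm

34.9 mm


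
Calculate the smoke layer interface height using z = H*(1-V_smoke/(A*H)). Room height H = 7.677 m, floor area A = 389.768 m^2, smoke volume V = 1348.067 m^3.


V/(A*H) = 0.45052
1 - 0.45052 = 0.54948
z = 7.677 * 0.54948 = 4.2184 m

4.2184 m


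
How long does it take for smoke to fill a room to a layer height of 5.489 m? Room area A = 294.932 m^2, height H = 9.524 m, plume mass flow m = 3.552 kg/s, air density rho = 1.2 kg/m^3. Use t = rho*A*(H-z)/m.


H - z = 4.035 m
t = 1.2 * 294.932 * 4.035 / 3.552 = 402.04 s

402.04 s


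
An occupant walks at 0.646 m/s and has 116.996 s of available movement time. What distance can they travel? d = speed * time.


d = 0.646 * 116.996 = 75.579 m

75.579 m


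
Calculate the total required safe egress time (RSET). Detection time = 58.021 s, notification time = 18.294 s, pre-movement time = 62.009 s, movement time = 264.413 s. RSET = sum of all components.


Total = 58.021 + 18.294 + 62.009 + 264.413 = 402.737 s

402.737 s


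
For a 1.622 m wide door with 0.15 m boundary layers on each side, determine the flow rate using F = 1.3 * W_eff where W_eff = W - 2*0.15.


W_eff = 1.622 - 0.30 = 1.322 m
F = 1.3 * 1.322 = 1.7186 persons/s

1.7186 persons/s


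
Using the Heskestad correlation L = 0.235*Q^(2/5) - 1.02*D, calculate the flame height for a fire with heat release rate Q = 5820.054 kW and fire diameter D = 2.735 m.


Q^(2/5) = 32.061
0.235 * Q^(2/5) = 7.5342
1.02 * D = 2.7897
L = 4.7445 m

4.7445 m


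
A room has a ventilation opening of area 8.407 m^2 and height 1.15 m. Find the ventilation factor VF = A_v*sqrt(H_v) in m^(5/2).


sqrt(H_v) = 1.0724
VF = 8.407 * 1.0724 = 9.0155 m^(5/2)

9.0155 m^(5/2)


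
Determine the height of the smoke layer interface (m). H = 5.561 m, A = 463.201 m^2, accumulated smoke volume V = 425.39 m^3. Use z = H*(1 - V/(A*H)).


V/(A*H) = 0.16514
1 - 0.16514 = 0.83486
z = 5.561 * 0.83486 = 4.6426 m

4.6426 m


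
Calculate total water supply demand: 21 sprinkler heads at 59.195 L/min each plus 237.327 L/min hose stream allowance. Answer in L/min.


Sprinkler demand = 21 * 59.195 = 1243.095 L/min
Total = 1243.095 + 237.327 = 1480.422 L/min

1480.422 L/min


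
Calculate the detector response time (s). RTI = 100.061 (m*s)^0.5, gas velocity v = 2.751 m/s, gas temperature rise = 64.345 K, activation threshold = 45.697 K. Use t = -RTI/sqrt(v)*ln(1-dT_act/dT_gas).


dT_act/dT_gas = 0.71019
ln(1 - 0.71019) = -1.2385
t = -100.061 / sqrt(2.751) * -1.2385 = 74.718 s

74.718 s


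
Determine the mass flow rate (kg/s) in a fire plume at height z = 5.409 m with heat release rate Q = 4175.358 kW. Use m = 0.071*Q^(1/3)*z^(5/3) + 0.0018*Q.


Q^(1/3) = 16.103
z^(5/3) = 16.667
First term = 0.071 * 16.103 * 16.667 = 19.055
Second term = 0.0018 * 4175.358 = 7.5156
m = 26.571 kg/s

26.571 kg/s


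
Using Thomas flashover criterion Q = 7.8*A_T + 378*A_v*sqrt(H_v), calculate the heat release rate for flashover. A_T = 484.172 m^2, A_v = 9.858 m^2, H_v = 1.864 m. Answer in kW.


7.8*A_T = 3776.5
sqrt(H_v) = 1.3653
378*A_v*sqrt(H_v) = 5087.5
Q = 3776.5 + 5087.5 = 8864.0 kW

8864.0 kW


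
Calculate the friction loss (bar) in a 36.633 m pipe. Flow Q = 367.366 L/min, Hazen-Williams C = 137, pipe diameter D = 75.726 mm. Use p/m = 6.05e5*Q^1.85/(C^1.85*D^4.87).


Q^1.85 = 55646
C^1.85 = 8972.9
D^4.87 = 1.4188e+09
p/m = 0.0026444 bar/m
p_total = 0.0026444 * 36.633 = 0.096873 bar

0.096873 bar


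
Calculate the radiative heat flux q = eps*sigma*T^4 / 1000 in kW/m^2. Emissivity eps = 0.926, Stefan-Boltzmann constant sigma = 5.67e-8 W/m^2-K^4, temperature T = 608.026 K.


T^4 = 1.3667e+11
q = 0.926 * 5.67e-8 * 1.3667e+11 / 1000 = 7.1760 kW/m^2

7.1760 kW/m^2


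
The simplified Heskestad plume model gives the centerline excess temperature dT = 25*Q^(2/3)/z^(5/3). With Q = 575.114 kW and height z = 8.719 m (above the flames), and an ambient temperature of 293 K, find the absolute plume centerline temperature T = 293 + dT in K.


Q^(2/3) = 69.157
z^(5/3) = 36.936
dT = 25 * 69.157 / 36.936 = 46.809 K
T = 293 + 46.809 = 339.81 K

339.81 K


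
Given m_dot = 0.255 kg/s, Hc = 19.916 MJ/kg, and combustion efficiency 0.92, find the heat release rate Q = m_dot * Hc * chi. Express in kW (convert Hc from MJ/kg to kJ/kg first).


Hc = 19.916 MJ/kg = 19.916 * 1000 kJ/kg = 19916 kJ/kg
Q = 0.255 kg/s * 19916 kJ/kg * 0.92 = 4672.3 kW

4672.3 kW


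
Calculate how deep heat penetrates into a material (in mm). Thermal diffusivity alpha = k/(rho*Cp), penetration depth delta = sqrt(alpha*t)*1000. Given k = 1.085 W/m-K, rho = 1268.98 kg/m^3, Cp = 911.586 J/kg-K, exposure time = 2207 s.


alpha = 1.085 / (1268.98 * 911.586) = 9.3794e-07 m^2/s
alpha * t = 0.0020700
delta = sqrt(0.0020700) * 1000 = 45.498 mm

45.498 mm


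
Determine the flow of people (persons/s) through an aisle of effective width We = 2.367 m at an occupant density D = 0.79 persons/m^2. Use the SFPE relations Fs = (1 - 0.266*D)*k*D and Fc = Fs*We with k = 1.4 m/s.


1 - 0.266*D = 1 - 0.266*0.79 = 0.78986
Fs = 0.78986 * 1.4 * 0.79 = 0.87359 persons/(s*m)
Fc = 0.87359 * 2.367 = 2.0678 persons/s

2.0678 persons/s


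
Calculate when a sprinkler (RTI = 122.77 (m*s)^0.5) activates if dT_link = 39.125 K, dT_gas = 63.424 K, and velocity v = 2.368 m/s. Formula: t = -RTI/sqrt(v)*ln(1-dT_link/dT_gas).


dT_link/dT_gas = 0.61688
ln(1 - 0.61688) = -0.95941
t = -122.77 / sqrt(2.368) * -0.95941 = 76.543 s

76.543 s


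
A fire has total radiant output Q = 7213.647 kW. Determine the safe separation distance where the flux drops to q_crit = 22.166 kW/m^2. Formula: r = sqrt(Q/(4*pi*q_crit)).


4*pi*q_crit = 278.55
Q/(4*pi*q_crit) = 25.897
r = sqrt(25.897) = 5.0890 m

5.0890 m


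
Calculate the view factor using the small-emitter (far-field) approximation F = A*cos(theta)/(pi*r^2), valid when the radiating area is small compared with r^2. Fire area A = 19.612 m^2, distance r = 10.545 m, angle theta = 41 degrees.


cos(41 deg) = 0.75471
pi*r^2 = 349.34
F = 19.612 * 0.75471 / 349.34 = 0.042370

0.042370
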